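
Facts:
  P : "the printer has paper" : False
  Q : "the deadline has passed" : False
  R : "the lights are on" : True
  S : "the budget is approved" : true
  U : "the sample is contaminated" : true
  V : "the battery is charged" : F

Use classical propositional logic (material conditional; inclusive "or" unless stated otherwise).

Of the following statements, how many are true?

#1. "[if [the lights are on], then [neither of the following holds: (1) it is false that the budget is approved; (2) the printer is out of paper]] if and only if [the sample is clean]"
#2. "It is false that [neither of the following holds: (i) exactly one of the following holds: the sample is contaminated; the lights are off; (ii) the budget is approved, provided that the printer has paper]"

2

#1: Parsed as (R -> (~S nor ~P)) <-> ~U

~S = ~T = F
~P = ~F = T
~S nor ~P = F nor T = F
R -> (~S nor ~P) = T -> F = F
~U = ~T = F
(R -> (~S nor ~P)) <-> ~U = F <-> F = T
Thus #1 is true.

#2: In symbols: ~((U xor ~R) nor (P -> S))

~R = ~T = F
U xor ~R = T xor F = T
P -> S = F -> T = T
(U xor ~R) nor (P -> S) = T nor T = F
~((U xor ~R) nor (P -> S)) = ~F = T
Thus #2 is true.

2 of the 2 statements are true (#1, #2).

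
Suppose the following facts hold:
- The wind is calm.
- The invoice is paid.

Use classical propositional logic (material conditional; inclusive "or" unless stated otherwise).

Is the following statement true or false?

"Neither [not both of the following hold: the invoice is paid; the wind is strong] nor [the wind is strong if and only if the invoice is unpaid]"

Let Q = "the invoice is paid" (True), P = "the wind is strong" (False).
In symbols: (Q nand P) nor (P iff not Q)

Q nand P = True nand False = True
not Q = not True = False
P iff not Q = False iff False = True
(Q nand P) nor (P iff not Q) = True nor True = False

The statement is false.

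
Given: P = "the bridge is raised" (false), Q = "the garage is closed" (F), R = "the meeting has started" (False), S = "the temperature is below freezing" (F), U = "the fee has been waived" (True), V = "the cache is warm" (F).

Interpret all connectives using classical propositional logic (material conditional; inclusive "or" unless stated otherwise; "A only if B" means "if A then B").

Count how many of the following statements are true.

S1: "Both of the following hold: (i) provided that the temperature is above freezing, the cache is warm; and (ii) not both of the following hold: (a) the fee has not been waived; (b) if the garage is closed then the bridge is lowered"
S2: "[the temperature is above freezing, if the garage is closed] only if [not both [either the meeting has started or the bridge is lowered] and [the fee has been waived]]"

S1: In symbols: (not S -> V) and (not U nand (Q -> not P))

not S = not False = True
not S -> V = True -> False = False
not U = not True = False
not P = not False = True
Q -> not P = False -> True = True
not U nand (Q -> not P) = False nand True = True
(not S -> V) and (not U nand (Q -> not P)) = False and True = False
Hence S1 is false.

S2: Formalization: (Q -> not S) -> ((R or not P) nand U)

not S = not False = True
Q -> not S = False -> True = True
not P = not False = True
R or not P = False or True = True
(R or not P) nand U = True nand True = False
(Q -> not S) -> ((R or not P) nand U) = True -> False = False
Hence S2 is false.

0 of the 2 statements are true (none).

0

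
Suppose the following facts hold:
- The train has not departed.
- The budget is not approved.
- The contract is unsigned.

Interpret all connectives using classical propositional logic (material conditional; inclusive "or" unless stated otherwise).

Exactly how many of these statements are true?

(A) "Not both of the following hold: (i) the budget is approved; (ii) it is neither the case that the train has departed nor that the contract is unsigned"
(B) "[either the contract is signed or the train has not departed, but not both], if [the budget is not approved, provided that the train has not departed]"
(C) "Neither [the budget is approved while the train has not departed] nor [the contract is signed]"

Let H = "the budget is approved" (F), D = "the train has departed" (F), U = "the contract is signed" (F).

(A): Parsed as H nand (D nor ~U)

~U = ~F = T
D nor ~U = F nor T = F
H nand (D nor ~U) = F nand F = T
So (A) is true.

(B): Formalization: (~D -> ~H) -> (U xor ~D)

~D = ~F = T
~H = ~F = T
~D -> ~H = T -> T = T
~D = ~F = T
U xor ~D = F xor T = T
(~D -> ~H) -> (U xor ~D) = T -> T = T
So (B) is true.

(C): Parsed as (H & ~D) nor U

~D = ~F = T
H & ~D = F & T = F
(H & ~D) nor U = F nor F = T
So (C) is true.

3 of the 3 statements are true.

3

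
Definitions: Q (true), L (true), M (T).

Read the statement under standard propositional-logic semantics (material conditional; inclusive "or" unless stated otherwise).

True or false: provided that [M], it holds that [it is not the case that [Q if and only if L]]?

Formalization: M -> ~(Q <-> L)

Q <-> L = T <-> T = T
~(Q <-> L) = ~T = F
M -> ~(Q <-> L) = T -> F = F

false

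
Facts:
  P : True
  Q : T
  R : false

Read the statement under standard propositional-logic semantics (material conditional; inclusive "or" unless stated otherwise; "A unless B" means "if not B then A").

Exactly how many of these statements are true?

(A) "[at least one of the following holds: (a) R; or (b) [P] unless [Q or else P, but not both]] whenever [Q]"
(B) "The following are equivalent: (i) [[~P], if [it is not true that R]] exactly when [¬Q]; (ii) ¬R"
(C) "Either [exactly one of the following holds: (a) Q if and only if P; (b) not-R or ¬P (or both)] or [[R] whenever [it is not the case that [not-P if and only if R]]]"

(A): Parsed as Q -> (R or (P or (Q xor P)))

Q xor P = True xor True = False
P or (Q xor P) = True or False = True
R or (P or (Q xor P)) = False or True = True
Q -> (R or (P or (Q xor P))) = True -> True = True
So (A) is true.

(B): In symbols: ((not R -> not P) iff not Q) iff not R

not R = not False = True
not P = not True = False
not R -> not P = True -> False = False
not Q = not True = False
(not R -> not P) iff not Q = False iff False = True
not R = not False = True
((not R -> not P) iff not Q) iff not R = True iff True = True
Thus (B) is true.

(C): Parsed as ((Q iff P) xor (not R or not P)) or (not (not P iff R) -> R)

Q iff P = True iff True = True
not R = not False = True
not P = not True = False
not R or not P = True or False = True
(Q iff P) xor (not R or not P) = True xor True = False
not P = not True = False
not P iff R = False iff False = True
not (not P iff R) = not True = False
not (not P iff R) -> R = False -> False = True
((Q iff P) xor (not R or not P)) or (not (not P iff R) -> R) = False or True = True
Hence (C) is true.

Count: 3.

3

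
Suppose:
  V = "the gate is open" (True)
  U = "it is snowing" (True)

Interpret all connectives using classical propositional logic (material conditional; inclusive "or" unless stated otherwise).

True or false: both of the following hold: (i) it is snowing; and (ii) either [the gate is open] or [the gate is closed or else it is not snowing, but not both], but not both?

The statement is true.

Values: U=T, V=T.
Parsed as U & (V xor (~V xor ~U))

~V = ~T = F
~U = ~T = F
~V xor ~U = F xor F = F
V xor (~V xor ~U) = T xor F = T
U & (V xor (~V xor ~U)) = T & T = T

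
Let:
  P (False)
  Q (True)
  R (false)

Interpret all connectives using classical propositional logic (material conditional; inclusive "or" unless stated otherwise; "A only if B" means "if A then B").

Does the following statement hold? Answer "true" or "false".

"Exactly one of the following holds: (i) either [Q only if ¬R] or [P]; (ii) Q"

Formalization: ((Q -> not R) or P) xor Q

not R = not False = True
Q -> not R = True -> True = True
(Q -> not R) or P = True or False = True
((Q -> not R) or P) xor Q = True xor True = False

False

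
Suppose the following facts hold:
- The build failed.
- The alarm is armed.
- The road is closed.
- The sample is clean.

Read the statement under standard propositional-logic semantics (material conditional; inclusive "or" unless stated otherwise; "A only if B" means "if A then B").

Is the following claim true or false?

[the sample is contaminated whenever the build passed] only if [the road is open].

Let W = "the build passed" (False), M = "the sample is contaminated" (False), P = "the road is closed" (True).
This is (W -> M) -> not P.

W -> M = False -> False = True
not P = not True = False
(W -> M) -> not P = True -> False = False

The statement is false.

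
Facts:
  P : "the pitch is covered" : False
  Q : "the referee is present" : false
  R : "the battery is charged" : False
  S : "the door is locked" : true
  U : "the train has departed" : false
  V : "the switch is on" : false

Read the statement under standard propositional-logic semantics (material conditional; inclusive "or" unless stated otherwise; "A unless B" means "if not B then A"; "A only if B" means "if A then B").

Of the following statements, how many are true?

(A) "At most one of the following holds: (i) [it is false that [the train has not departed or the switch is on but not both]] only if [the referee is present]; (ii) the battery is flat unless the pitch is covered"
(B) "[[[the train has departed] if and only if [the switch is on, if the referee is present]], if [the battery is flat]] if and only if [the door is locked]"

(A): In symbols: (~(~U xor V) -> Q) nand (~R | P)

~U = ~F = T
~U xor V = T xor F = T
~(~U xor V) = ~T = F
~(~U xor V) -> Q = F -> F = T
~R = ~F = T
~R | P = T | F = T
(~(~U xor V) -> Q) nand (~R | P) = T nand T = F
Hence (A) is false.

(B): In symbols: (~R -> (U <-> (Q -> V))) <-> S

~R = ~F = T
Q -> V = F -> F = T
U <-> (Q -> V) = F <-> T = F
~R -> (U <-> (Q -> V)) = T -> F = F
(~R -> (U <-> (Q -> V))) <-> S = F <-> T = F
Hence (B) is false.

0 of the 2 statements are true (none).

0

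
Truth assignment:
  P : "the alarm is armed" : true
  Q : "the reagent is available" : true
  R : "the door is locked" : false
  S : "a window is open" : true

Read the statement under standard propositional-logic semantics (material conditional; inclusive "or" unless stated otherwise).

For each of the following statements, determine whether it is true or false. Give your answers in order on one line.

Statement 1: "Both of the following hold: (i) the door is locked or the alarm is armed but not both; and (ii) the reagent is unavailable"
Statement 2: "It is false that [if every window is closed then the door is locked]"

Statement 1: Parsed as (R xor P) and not Q

R xor P = False xor True = True
not Q = not True = False
(R xor P) and not Q = True and False = False
Thus Statement 1 is false.

Statement 2: Formalization: not (not S -> R)

not S = not True = False
not S -> R = False -> False = True
not (not S -> R) = not True = False
Thus Statement 2 is false.

Statement 1 F / Statement 2 F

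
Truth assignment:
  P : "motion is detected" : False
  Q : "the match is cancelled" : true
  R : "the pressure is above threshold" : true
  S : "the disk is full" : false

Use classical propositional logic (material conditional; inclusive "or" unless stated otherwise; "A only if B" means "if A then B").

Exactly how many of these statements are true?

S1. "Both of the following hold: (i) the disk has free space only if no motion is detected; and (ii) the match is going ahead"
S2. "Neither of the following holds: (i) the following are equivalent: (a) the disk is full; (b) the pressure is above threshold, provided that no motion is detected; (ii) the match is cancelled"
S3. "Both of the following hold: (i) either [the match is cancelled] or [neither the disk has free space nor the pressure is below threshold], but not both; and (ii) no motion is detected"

1

S1: Parsed as (¬S → ¬P) ∧ ¬Q

¬S = ¬F = T
¬P = ¬F = T
¬S → ¬P = T → T = T
¬Q = ¬T = F
(¬S → ¬P) ∧ ¬Q = T ∧ F = F
Hence S1 is false.

S2: In symbols: (S ↔ (¬P → R)) ↓ Q

¬P = ¬F = T
¬P → R = T → T = T
S ↔ (¬P → R) = F ↔ T = F
(S ↔ (¬P → R)) ↓ Q = F ↓ T = F
So S2 is false.

S3: In symbols: (Q ⊕ (¬S ↓ ¬R)) ∧ ¬P

¬S = ¬F = T
¬R = ¬T = F
¬S ↓ ¬R = T ↓ F = F
Q ⊕ (¬S ↓ ¬R) = T ⊕ F = T
¬P = ¬F = T
(Q ⊕ (¬S ↓ ¬R)) ∧ ¬P = T ∧ T = T
Hence S3 is true.

1 of the 3 statements is true.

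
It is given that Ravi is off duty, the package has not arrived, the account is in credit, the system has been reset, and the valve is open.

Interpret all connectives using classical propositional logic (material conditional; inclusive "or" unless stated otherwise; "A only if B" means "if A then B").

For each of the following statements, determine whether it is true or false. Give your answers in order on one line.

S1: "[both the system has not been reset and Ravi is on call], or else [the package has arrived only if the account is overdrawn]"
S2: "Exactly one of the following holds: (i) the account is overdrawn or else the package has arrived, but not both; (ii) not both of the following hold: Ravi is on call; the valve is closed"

Let K = "the system has been reset" (T), D = "Ravi is on call" (F), N = "the package has arrived" (F), Q = "the account is overdrawn" (F), V = "the valve is open" (T).

S1: Formalization: (~K & D) | (N -> Q)

~K = ~T = F
~K & D = F & F = F
N -> Q = F -> F = T
(~K & D) | (N -> Q) = F | T = T
Hence S1 is true.

S2: This is (Q xor N) xor (D nand ~V).

Q xor N = F xor F = F
~V = ~T = F
D nand ~V = F nand F = T
(Q xor N) xor (D nand ~V) = F xor T = T
Thus S2 is true.

S1 true, S2 true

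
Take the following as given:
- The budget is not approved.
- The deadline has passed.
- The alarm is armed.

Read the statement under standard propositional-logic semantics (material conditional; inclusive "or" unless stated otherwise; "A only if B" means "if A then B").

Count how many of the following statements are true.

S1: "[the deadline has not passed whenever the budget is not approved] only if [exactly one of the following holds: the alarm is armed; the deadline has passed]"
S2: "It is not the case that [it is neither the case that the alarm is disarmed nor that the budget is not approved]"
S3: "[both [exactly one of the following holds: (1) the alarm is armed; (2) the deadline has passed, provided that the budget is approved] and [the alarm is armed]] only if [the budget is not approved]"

Let P = "the budget is approved" (F), Q = "the deadline has passed" (T), R = "the alarm is armed" (T).

S1: This is (¬P → ¬Q) → (R ⊕ Q).

¬P = ¬F = T
¬Q = ¬T = F
¬P → ¬Q = T → F = F
R ⊕ Q = T ⊕ T = F
(¬P → ¬Q) → (R ⊕ Q) = F → F = T
Thus S1 is true.

S2: This is ¬(¬R ↓ ¬P).

¬R = ¬T = F
¬P = ¬F = T
¬R ↓ ¬P = F ↓ T = F
¬(¬R ↓ ¬P) = ¬F = T
Thus S2 is true.

S3: This is ((R ⊕ (P → Q)) ∧ R) → ¬P.

P → Q = F → T = T
R ⊕ (P → Q) = T ⊕ T = F
(R ⊕ (P → Q)) ∧ R = F ∧ T = F
¬P = ¬F = T
((R ⊕ (P → Q)) ∧ R) → ¬P = F → T = T
Thus S3 is true.

True statements: 3 (S1, S2, S3).

3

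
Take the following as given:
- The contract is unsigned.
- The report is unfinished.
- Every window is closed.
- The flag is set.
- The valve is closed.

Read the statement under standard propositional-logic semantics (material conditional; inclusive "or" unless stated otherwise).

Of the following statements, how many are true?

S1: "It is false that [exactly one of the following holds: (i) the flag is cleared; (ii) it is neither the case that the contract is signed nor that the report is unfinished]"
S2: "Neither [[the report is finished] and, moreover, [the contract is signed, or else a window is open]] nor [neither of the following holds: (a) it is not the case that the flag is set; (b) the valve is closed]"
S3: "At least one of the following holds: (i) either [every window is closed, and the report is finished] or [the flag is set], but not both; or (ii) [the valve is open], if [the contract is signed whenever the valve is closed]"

Let P = "the flag is set" (T), D = "the contract is signed" (F), N = "the report is finished" (F), V = "a window is open" (F), M = "the valve is open" (F).

S1: Parsed as ~(~P xor (D nor ~N))

~P = ~T = F
~N = ~F = T
D nor ~N = F nor T = F
~P xor (D nor ~N) = F xor F = F
~(~P xor (D nor ~N)) = ~F = T
So S1 is true.

S2: In symbols: (N & (D | V)) nor (~P nor ~M)

D | V = F | F = F
N & (D | V) = F & F = F
~P = ~T = F
~M = ~F = T
~P nor ~M = F nor T = F
(N & (D | V)) nor (~P nor ~M) = F nor F = T
Hence S2 is true.

S3: This is ((~V & N) xor P) | ((~M -> D) -> M).

~V = ~F = T
~V & N = T & F = F
(~V & N) xor P = F xor T = T
~M = ~F = T
~M -> D = T -> F = F
(~M -> D) -> M = F -> F = T
((~V & N) xor P) | ((~M -> D) -> M) = T | T = T
Hence S3 is true.

3 of the 3 statements are true (S1, S2, S3).

3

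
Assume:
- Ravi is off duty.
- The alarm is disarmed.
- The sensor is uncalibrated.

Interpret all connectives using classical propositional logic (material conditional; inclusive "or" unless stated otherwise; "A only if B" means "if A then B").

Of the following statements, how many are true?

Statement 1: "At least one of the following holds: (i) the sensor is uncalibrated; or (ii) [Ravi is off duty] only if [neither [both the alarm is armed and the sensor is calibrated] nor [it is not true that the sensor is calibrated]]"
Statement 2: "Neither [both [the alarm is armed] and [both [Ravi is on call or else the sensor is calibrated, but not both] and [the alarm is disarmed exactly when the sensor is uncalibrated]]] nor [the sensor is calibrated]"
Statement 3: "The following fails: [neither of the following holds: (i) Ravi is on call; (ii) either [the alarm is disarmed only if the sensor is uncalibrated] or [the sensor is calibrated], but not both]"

3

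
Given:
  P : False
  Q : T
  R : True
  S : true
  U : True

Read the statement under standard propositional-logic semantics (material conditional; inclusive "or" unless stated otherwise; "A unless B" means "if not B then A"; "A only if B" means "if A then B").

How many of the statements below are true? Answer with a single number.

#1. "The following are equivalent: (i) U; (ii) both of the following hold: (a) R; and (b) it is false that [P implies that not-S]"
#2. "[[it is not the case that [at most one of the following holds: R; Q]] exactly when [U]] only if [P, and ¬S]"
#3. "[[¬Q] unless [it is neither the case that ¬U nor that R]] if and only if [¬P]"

#1: Parsed as U <-> (R & ~(P -> ~S))

~S = ~T = F
P -> ~S = F -> F = T
~(P -> ~S) = ~T = F
R & ~(P -> ~S) = T & F = F
U <-> (R & ~(P -> ~S)) = T <-> F = F
Hence #1 is false.

#2: In symbols: (~(R nand Q) <-> U) -> (P & ~S)

R nand Q = T nand T = F
~(R nand Q) = ~F = T
~(R nand Q) <-> U = T <-> T = T
~S = ~T = F
P & ~S = F & F = F
(~(R nand Q) <-> U) -> (P & ~S) = T -> F = F
Hence #2 is false.

#3: In symbols: (~Q | (~U nor R)) <-> ~P

~Q = ~T = F
~U = ~T = F
~U nor R = F nor T = F
~Q | (~U nor R) = F | F = F
~P = ~F = T
(~Q | (~U nor R)) <-> ~P = F <-> T = F
Thus #3 is false.

0 of the 3 statements are true (none).

0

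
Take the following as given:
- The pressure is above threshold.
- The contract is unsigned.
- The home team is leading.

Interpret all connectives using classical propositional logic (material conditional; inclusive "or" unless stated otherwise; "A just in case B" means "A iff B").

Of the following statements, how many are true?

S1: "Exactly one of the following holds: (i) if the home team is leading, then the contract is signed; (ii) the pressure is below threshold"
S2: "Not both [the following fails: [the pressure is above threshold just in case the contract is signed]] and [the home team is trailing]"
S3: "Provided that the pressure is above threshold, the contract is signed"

Let R = "the home team is leading" (T), Q = "the contract is signed" (F), P = "the pressure is above threshold" (T).

S1: In symbols: (R → Q) ⊕ ¬P

R → Q = T → F = F
¬P = ¬T = F
(R → Q) ⊕ ¬P = F ⊕ F = F
Thus S1 is false.

S2: This is ¬(P ↔ Q) ↑ ¬R.

P ↔ Q = T ↔ F = F
¬(P ↔ Q) = ¬F = T
¬R = ¬T = F
¬(P ↔ Q) ↑ ¬R = T ↑ F = T
Thus S2 is true.

S3: This is P → Q.

P → Q = T → F = F
Hence S3 is false.

1 of the 3 statements is true (S2).

1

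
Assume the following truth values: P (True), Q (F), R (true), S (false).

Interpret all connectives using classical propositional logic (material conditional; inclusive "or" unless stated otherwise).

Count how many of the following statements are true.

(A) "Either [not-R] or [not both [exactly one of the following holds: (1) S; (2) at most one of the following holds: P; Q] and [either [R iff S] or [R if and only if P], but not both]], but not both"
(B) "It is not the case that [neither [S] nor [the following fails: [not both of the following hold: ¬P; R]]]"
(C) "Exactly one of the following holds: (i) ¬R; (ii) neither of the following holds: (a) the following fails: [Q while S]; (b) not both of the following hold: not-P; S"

0

(A): Parsed as ¬R ⊕ ((S ⊕ (P ↑ Q)) ↑ ((R ↔ S) ⊕ (R ↔ P)))

¬R = ¬T = F
P ↑ Q = T ↑ F = T
S ⊕ (P ↑ Q) = F ⊕ T = T
R ↔ S = T ↔ F = F
R ↔ P = T ↔ T = T
(R ↔ S) ⊕ (R ↔ P) = F ⊕ T = T
(S ⊕ (P ↑ Q)) ↑ ((R ↔ S) ⊕ (R ↔ P)) = T ↑ T = F
¬R ⊕ ((S ⊕ (P ↑ Q)) ↑ ((R ↔ S) ⊕ (R ↔ P))) = F ⊕ F = F
So (A) is false.

(B): Parsed as ¬(S ↓ ¬(¬P ↑ R))

¬P = ¬T = F
¬P ↑ R = F ↑ T = T
¬(¬P ↑ R) = ¬T = F
S ↓ ¬(¬P ↑ R) = F ↓ F = T
¬(S ↓ ¬(¬P ↑ R)) = ¬T = F
Thus (B) is false.

(C): In symbols: ¬R ⊕ (¬(Q ∧ S) ↓ (¬P ↑ S))

¬R = ¬T = F
Q ∧ S = F ∧ F = F
¬(Q ∧ S) = ¬F = T
¬P = ¬T = F
¬P ↑ S = F ↑ F = T
¬(Q ∧ S) ↓ (¬P ↑ S) = T ↓ T = F
¬R ⊕ (¬(Q ∧ S) ↓ (¬P ↑ S)) = F ⊕ F = F
Hence (C) is false.

Count: 0.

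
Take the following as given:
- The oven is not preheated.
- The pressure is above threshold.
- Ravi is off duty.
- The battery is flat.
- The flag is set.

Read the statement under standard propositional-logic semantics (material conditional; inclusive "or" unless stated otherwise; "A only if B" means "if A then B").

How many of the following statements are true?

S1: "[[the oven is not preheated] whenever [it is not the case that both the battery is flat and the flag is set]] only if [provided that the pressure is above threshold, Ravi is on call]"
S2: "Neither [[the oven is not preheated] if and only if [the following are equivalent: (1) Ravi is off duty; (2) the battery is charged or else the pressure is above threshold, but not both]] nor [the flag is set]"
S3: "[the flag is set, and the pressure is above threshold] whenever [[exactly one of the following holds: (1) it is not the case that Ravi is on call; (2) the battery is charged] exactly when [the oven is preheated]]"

1

Let D = "the battery is charged" (F), M = "the flag is set" (T), K = "the oven is preheated" (F), S = "the pressure is above threshold" (T), W = "Ravi is on call" (F).

S1: Parsed as ((~D nand M) -> ~K) -> (S -> W)

~D = ~F = T
~D nand M = T nand T = F
~K = ~F = T
(~D nand M) -> ~K = F -> T = T
S -> W = T -> F = F
((~D nand M) -> ~K) -> (S -> W) = T -> F = F
Hence S1 is false.

S2: This is (~K <-> (~W <-> (D xor S))) nor M.

~K = ~F = T
~W = ~F = T
D xor S = F xor T = T
~W <-> (D xor S) = T <-> T = T
~K <-> (~W <-> (D xor S)) = T <-> T = T
(~K <-> (~W <-> (D xor S))) nor M = T nor T = F
Hence S2 is false.

S3: In symbols: ((~W xor D) <-> K) -> (M & S)

~W = ~F = T
~W xor D = T xor F = T
(~W xor D) <-> K = T <-> F = F
M & S = T & T = T
((~W xor D) <-> K) -> (M & S) = F -> T = T
Hence S3 is true.

Count: 1.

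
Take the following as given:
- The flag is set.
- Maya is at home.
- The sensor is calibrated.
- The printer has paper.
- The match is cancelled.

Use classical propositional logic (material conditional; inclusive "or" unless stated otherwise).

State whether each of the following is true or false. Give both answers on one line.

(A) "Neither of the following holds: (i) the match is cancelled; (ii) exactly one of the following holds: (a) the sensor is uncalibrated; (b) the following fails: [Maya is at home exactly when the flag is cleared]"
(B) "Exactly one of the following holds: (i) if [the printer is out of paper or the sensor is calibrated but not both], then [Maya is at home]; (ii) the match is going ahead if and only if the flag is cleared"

(A) false / (B) false

Let U = "the match is cancelled" (True), R = "the sensor is calibrated" (True), Q = "Maya is at home" (True), P = "the flag is set" (True), S = "the printer has paper" (True).

(A): Formalization: U nor (not R xor not (Q iff not P))

not R = not True = False
not P = not True = False
Q iff not P = True iff False = False
not (Q iff not P) = not False = True
not R xor not (Q iff not P) = False xor True = True
U nor (not R xor not (Q iff not P)) = True nor True = False
Hence (A) is false.

(B): Parsed as ((not S xor R) -> Q) xor (not U iff not P)

not S = not True = False
not S xor R = False xor True = True
(not S xor R) -> Q = True -> True = True
not U = not True = False
not P = not True = False
not U iff not P = False iff False = True
((not S xor R) -> Q) xor (not U iff not P) = True xor True = False
Thus (B) is false.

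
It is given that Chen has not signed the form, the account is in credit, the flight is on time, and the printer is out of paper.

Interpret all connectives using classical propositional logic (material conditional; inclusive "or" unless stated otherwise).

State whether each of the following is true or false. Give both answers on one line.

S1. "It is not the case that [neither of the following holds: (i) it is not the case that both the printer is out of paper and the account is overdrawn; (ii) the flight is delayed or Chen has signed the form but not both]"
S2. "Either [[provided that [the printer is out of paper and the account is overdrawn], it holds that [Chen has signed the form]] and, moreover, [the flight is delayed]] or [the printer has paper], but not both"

Let M = "the printer has paper" (False), N = "the account is overdrawn" (False), P = "the flight is delayed" (False), L = "Chen has signed the form" (False).

S1: Parsed as not ((not M nand N) nor (P xor L))

not M = not False = True
not M nand N = True nand False = True
P xor L = False xor False = False
(not M nand N) nor (P xor L) = True nor False = False
not ((not M nand N) nor (P xor L)) = not False = True
Hence S1 is true.

S2: Formalization: (((not M and N) -> L) and P) xor M

not M = not False = True
not M and N = True and False = False
(not M and N) -> L = False -> False = True
((not M and N) -> L) and P = True and False = False
(((not M and N) -> L) and P) xor M = False xor False = False
Hence S2 is false.

S1 T, S2 F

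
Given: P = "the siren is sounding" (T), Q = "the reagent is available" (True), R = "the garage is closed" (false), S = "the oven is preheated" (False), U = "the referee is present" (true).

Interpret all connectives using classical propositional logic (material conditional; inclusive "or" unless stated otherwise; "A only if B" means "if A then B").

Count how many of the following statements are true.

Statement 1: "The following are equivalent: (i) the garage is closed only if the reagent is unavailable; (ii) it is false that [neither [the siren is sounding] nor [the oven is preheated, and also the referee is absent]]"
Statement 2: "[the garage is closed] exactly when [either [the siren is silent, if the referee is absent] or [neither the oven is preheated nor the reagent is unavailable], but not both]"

2

Statement 1: In symbols: (R → ¬Q) ↔ ¬(P ↓ (S ∧ ¬U))

¬Q = ¬T = F
R → ¬Q = F → F = T
¬U = ¬T = F
S ∧ ¬U = F ∧ F = F
P ↓ (S ∧ ¬U) = T ↓ F = F
¬(P ↓ (S ∧ ¬U)) = ¬F = T
(R → ¬Q) ↔ ¬(P ↓ (S ∧ ¬U)) = T ↔ T = T
Hence Statement 1 is true.

Statement 2: Formalization: R ↔ ((¬U → ¬P) ⊕ (S ↓ ¬Q))

¬U = ¬T = F
¬P = ¬T = F
¬U → ¬P = F → F = T
¬Q = ¬T = F
S ↓ ¬Q = F ↓ F = T
(¬U → ¬P) ⊕ (S ↓ ¬Q) = T ⊕ T = F
R ↔ ((¬U → ¬P) ⊕ (S ↓ ¬Q)) = F ↔ F = T
Thus Statement 2 is true.

2 of the 2 statements are true.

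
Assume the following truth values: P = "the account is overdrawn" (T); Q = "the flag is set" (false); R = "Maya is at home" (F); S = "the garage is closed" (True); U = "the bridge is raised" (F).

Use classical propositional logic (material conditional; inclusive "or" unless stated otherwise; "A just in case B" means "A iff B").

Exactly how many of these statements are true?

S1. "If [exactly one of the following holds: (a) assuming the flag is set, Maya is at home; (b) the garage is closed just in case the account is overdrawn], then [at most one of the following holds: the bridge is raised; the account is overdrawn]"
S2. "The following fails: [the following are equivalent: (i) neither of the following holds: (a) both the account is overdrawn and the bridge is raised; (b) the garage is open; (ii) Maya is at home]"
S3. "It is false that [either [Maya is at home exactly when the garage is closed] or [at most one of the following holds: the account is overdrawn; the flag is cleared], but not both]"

3

S1: In symbols: ((Q -> R) xor (S <-> P)) -> (U nand P)

Q -> R = F -> F = T
S <-> P = T <-> T = T
(Q -> R) xor (S <-> P) = T xor T = F
U nand P = F nand T = T
((Q -> R) xor (S <-> P)) -> (U nand P) = F -> T = T
Thus S1 is true.

S2: In symbols: ~(((P & U) nor ~S) <-> R)

P & U = T & F = F
~S = ~T = F
(P & U) nor ~S = F nor F = T
((P & U) nor ~S) <-> R = T <-> F = F
~(((P & U) nor ~S) <-> R) = ~F = T
Hence S2 is true.

S3: Formalization: ~((R <-> S) xor (P nand ~Q))

R <-> S = F <-> T = F
~Q = ~F = T
P nand ~Q = T nand T = F
(R <-> S) xor (P nand ~Q) = F xor F = F
~((R <-> S) xor (P nand ~Q)) = ~F = T
Hence S3 is true.

3 of the 3 statements are true.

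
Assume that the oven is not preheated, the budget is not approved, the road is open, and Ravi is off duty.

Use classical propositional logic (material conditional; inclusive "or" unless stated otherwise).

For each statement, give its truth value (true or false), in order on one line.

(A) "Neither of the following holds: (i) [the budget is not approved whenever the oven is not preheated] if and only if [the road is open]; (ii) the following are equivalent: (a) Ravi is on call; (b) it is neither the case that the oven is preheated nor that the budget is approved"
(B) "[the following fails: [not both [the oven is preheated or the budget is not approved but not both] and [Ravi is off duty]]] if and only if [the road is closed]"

Let N = "the oven is preheated" (False), S = "the budget is approved" (False), V = "the road is closed" (False), H = "Ravi is on call" (False).

(A): Formalization: ((not N -> not S) iff not V) nor (H iff (N nor S))

not N = not False = True
not S = not False = True
not N -> not S = True -> True = True
not V = not False = True
(not N -> not S) iff not V = True iff True = True
N nor S = False nor False = True
H iff (N nor S) = False iff True = False
((not N -> not S) iff not V) nor (H iff (N nor S)) = True nor False = False
Hence (A) is false.

(B): In symbols: not ((N xor not S) nand not H) iff V

not S = not False = True
N xor not S = False xor True = True
not H = not False = True
(N xor not S) nand not H = True nand True = False
not ((N xor not S) nand not H) = not False = True
not ((N xor not S) nand not H) iff V = True iff False = False
Thus (B) is false.

(A) F / (B) F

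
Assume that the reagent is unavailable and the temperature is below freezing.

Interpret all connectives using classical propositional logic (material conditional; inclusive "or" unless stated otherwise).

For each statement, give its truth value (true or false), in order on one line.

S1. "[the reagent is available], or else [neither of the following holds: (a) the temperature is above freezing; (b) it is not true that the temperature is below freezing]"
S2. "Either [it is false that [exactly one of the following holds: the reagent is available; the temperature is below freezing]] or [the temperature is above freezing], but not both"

S1 true; S2 false

Let Q = "the reagent is available" (F), S = "the temperature is below freezing" (T).

S1: Parsed as Q | (~S nor ~S)

~S = ~T = F
~S = ~T = F
~S nor ~S = F nor F = T
Q | (~S nor ~S) = F | T = T
Hence S1 is true.

S2: In symbols: ~(Q xor S) xor ~S

Q xor S = F xor T = T
~(Q xor S) = ~T = F
~S = ~T = F
~(Q xor S) xor ~S = F xor F = F
Thus S2 is false.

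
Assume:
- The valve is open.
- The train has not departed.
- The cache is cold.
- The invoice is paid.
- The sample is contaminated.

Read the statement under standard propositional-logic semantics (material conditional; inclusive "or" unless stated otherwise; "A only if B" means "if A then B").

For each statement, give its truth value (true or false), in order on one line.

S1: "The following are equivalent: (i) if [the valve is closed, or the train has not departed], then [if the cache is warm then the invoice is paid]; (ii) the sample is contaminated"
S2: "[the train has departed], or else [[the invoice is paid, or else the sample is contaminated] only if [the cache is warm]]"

Let P = "the valve is open" (T), Q = "the train has departed" (F), R = "the cache is warm" (F), S = "the invoice is paid" (T), U = "the sample is contaminated" (T).

S1: This is ((¬P ∨ ¬Q) → (R → S)) ↔ U.

¬P = ¬T = F
¬Q = ¬F = T
¬P ∨ ¬Q = F ∨ T = T
R → S = F → T = T
(¬P ∨ ¬Q) → (R → S) = T → T = T
((¬P ∨ ¬Q) → (R → S)) ↔ U = T ↔ T = T
So S1 is true.

S2: Parsed as Q ∨ ((S ∨ U) → R)

S ∨ U = T ∨ T = T
(S ∨ U) → R = T → F = F
Q ∨ ((S ∨ U) → R) = F ∨ F = F
Thus S2 is false.

S1 true / S2 false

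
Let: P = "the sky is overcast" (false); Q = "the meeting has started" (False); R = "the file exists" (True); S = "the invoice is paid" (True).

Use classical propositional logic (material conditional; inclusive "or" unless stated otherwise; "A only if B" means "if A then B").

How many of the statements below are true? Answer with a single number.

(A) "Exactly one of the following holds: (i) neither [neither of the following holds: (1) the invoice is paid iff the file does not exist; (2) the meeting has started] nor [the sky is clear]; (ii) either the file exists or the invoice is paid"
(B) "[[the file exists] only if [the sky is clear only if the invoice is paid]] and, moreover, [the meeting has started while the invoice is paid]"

(A): Formalization: (((S ↔ ¬R) ↓ Q) ↓ ¬P) ⊕ (R ∨ S)

¬R = ¬T = F
S ↔ ¬R = T ↔ F = F
(S ↔ ¬R) ↓ Q = F ↓ F = T
¬P = ¬F = T
((S ↔ ¬R) ↓ Q) ↓ ¬P = T ↓ T = F
R ∨ S = T ∨ T = T
(((S ↔ ¬R) ↓ Q) ↓ ¬P) ⊕ (R ∨ S) = F ⊕ T = T
Thus (A) is true.

(B): Parsed as (R → (¬P → S)) ∧ (Q ∧ S)

¬P = ¬F = T
¬P → S = T → T = T
R → (¬P → S) = T → T = T
Q ∧ S = F ∧ T = F
(R → (¬P → S)) ∧ (Q ∧ S) = T ∧ F = F
So (B) is false.

Count: 1.

1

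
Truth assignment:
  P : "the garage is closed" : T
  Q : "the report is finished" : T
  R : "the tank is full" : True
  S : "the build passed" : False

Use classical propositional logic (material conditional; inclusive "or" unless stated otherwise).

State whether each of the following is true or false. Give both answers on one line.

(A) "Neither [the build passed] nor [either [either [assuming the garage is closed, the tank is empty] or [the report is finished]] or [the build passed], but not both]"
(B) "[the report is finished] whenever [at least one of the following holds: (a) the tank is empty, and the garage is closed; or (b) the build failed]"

(A): In symbols: S ↓ (((P → ¬R) ∨ Q) ⊕ S)

¬R = ¬T = F
P → ¬R = T → F = F
(P → ¬R) ∨ Q = F ∨ T = T
((P → ¬R) ∨ Q) ⊕ S = T ⊕ F = T
S ↓ (((P → ¬R) ∨ Q) ⊕ S) = F ↓ T = F
Hence (A) is false.

(B): This is ((¬R ∧ P) ∨ ¬S) → Q.

¬R = ¬T = F
¬R ∧ P = F ∧ T = F
¬S = ¬F = T
(¬R ∧ P) ∨ ¬S = F ∨ T = T
((¬R ∧ P) ∨ ¬S) → Q = T → T = T
Hence (B) is true.

(A) F; (B) T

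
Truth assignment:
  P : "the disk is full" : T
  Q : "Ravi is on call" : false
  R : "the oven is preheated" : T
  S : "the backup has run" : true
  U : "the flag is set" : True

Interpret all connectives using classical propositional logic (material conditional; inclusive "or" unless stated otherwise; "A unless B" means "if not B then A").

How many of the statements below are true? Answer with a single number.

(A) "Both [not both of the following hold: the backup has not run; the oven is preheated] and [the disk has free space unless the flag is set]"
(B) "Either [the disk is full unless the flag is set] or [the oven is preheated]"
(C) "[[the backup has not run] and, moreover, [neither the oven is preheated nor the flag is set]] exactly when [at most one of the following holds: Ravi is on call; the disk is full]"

(A): Parsed as (¬S ↑ R) ∧ (¬P ∨ U)

¬S = ¬T = F
¬S ↑ R = F ↑ T = T
¬P = ¬T = F
¬P ∨ U = F ∨ T = T
(¬S ↑ R) ∧ (¬P ∨ U) = T ∧ T = T
Thus (A) is true.

(B): Parsed as (P ∨ U) ∨ R

P ∨ U = T ∨ T = T
(P ∨ U) ∨ R = T ∨ T = T
Hence (B) is true.

(C): Formalization: (¬S ∧ (R ↓ U)) ↔ (Q ↑ P)

¬S = ¬T = F
R ↓ U = T ↓ T = F
¬S ∧ (R ↓ U) = F ∧ F = F
Q ↑ P = F ↑ T = T
(¬S ∧ (R ↓ U)) ↔ (Q ↑ P) = F ↔ T = F
So (C) is false.

Count: 2.

2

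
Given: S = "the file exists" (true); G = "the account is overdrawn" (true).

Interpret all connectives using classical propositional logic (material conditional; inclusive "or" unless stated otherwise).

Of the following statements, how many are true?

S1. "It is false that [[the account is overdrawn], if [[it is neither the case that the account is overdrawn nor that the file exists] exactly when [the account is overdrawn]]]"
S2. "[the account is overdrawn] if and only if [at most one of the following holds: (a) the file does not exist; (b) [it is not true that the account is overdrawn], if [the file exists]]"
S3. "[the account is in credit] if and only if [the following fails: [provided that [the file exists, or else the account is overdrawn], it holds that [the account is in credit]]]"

S1: Formalization: ~(((G nor S) <-> G) -> G)

G nor S = T nor T = F
(G nor S) <-> G = F <-> T = F
((G nor S) <-> G) -> G = F -> T = T
~(((G nor S) <-> G) -> G) = ~T = F
So S1 is false.

S2: This is G <-> (~S nand (S -> ~G)).

~S = ~T = F
~G = ~T = F
S -> ~G = T -> F = F
~S nand (S -> ~G) = F nand F = T
G <-> (~S nand (S -> ~G)) = T <-> T = T
Hence S2 is true.

S3: Parsed as ~G <-> ~((S | G) -> ~G)

~G = ~T = F
S | G = T | T = T
~G = ~T = F
(S | G) -> ~G = T -> F = F
~((S | G) -> ~G) = ~F = T
~G <-> ~((S | G) -> ~G) = F <-> T = F
Hence S3 is false.

True statements: 1 (S2).

1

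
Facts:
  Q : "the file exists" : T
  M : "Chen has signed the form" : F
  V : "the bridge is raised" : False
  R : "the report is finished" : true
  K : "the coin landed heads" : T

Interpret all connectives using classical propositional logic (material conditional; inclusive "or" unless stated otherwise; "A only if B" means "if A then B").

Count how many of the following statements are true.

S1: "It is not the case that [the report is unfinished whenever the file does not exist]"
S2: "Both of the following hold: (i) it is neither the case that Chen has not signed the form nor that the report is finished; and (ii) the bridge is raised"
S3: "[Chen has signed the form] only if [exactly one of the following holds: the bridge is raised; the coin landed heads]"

1

S1: Parsed as not (not Q -> not R)

not Q = not True = False
not R = not True = False
not Q -> not R = False -> False = True
not (not Q -> not R) = not True = False
Thus S1 is false.

S2: Formalization: (not M nor R) and V

not M = not False = True
not M nor R = True nor True = False
(not M nor R) and V = False and False = False
Thus S2 is false.

S3: This is M -> (V xor K).

V xor K = False xor True = True
M -> (V xor K) = False -> True = True
So S3 is true.

1 of the 3 statements is true.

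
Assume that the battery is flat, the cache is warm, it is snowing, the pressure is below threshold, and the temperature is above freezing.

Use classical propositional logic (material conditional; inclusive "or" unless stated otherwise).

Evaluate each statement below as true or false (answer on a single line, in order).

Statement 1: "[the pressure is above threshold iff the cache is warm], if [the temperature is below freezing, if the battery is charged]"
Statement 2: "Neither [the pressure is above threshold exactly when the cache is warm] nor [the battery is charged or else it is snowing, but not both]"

Let P = "the battery is charged" (F), U = "the temperature is below freezing" (F), S = "the pressure is above threshold" (F), Q = "the cache is warm" (T), R = "it is snowing" (T).

Statement 1: In symbols: (P -> U) -> (S <-> Q)

P -> U = F -> F = T
S <-> Q = F <-> T = F
(P -> U) -> (S <-> Q) = T -> F = F
Hence Statement 1 is false.

Statement 2: Formalization: (S <-> Q) nor (P xor R)

S <-> Q = F <-> T = F
P xor R = F xor T = T
(S <-> Q) nor (P xor R) = F nor T = F
Thus Statement 2 is false.

Statement 1 false; Statement 2 false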